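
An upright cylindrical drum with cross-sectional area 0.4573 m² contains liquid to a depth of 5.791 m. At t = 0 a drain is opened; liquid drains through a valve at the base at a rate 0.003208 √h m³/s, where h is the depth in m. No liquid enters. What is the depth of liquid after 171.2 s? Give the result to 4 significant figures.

3.261 m

With no inflow, A dh/dt = −0.003208 √h.
Separate and integrate: 2(√h − √h₀) = −(0.003208/A) t.
√h = √5.791 − 0.003208·171.2/(2·0.4573) = 2.40645 − 0.600492 = 1.80596.
h = 1.80596² = 3.26148 m.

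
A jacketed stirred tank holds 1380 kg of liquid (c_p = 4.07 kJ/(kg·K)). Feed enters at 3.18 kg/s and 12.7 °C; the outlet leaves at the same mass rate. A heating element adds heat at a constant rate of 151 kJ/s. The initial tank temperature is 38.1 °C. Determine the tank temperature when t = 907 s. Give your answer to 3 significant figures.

26.1 °C

Unsteady energy balance on the tank contents: M c_p dT/dt = ṁ c_p (T_in − T) + 151.
τ = M/ṁ = 433.96 s; T_ss = T_in + Q̇/(ṁ c_p) = 12.7 + 151/(3.18·4.07) = 24.367 °C.
Integrating: T(t) = T_ss + (T₀ − T_ss) e^(−t/τ).
T(907) = 24.367 + (13.733)·e^(−907/433.96) = 24.367 + (13.733)·0.12368 = 26.065 °C.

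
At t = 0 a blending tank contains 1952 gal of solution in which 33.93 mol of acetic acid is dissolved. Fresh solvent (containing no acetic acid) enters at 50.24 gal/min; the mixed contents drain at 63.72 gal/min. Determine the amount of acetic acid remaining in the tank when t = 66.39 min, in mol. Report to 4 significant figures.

1.868 mol

Total volume: dV/dt = Q_in − Q_out = -13.4800 gal/min, so V(t) = 1952 − 13.4800 t and V(66.39) = 1057.06 gal.
Species balance (pure solvent in): dm/dt = −Q_out · m/V(t).
Separate: dm/m = −Q_out dt/V(t) ⇒ ln(m/m₀) = −(Q_out/(Q_in−Q_out)) ln(V/V₀).
m = m₀ (V₀/V)^(Q_out/(Q_in−Q_out)) = 33.93 × (1952/1057.06)^(-4.72700) = 1.86814 mol.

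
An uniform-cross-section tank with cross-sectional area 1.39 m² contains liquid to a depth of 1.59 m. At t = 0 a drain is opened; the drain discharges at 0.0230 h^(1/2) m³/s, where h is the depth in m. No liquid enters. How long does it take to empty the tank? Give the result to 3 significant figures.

A dh/dt = −Q_out = −0.0230 √h.
This is separable: 2 d(√h)/dt = −0.0230/A, so √h = √h₀ − (0.0230/(2A)) t.
Tank is empty when √h = 0: t_empty = 2A√h₀/0.0230.
t_empty = 2·1.39·√1.59/0.0230 = 2.7800·1.2610/0.0230 = 152.41 s.

152 s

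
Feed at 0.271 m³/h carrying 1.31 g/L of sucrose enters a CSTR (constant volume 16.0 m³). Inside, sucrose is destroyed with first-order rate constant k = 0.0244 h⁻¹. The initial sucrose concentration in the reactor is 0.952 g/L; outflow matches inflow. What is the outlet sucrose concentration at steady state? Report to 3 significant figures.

0.537 g/L

Species balance: V dC/dt = Q C_in − Q C − k V C.
At steady state: 0 = Q C_in − (Q + kV) C_ss, so C_ss = Q C_in/(Q + kV).
C_ss = 0.271·1.31/(0.271 + 0.0244·16.0) = 0.35501/0.66140 = 0.53676 g/L.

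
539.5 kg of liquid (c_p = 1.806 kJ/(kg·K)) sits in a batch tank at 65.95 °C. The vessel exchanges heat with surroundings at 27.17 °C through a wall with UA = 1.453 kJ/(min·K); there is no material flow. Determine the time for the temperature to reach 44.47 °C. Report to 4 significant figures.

541.3 min

M c_p dT/dt = −UA(T − T_amb).
τ = M c_p/UA = 670.569 min; T_ss = T_amb = 27.1700 °C.
T(t) = T_ss + (T₀ − T_ss)e^(−t/τ); set T = 44.47:
t = −τ ln[(T − T_ss)/(T₀ − T_ss)] = −670.569 · ln(0.446106) = 541.282 min.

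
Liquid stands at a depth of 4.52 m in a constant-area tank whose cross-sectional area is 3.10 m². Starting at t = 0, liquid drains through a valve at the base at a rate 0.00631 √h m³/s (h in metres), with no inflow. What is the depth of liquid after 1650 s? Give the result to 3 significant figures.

With no inflow, A dh/dt = −0.00631 √h.
∫ h^(−1/2) dh = −(0.00631/A) ∫ dt, giving 2√h = 2√h₀ − (0.00631/A) t.
√h = √4.52 − 0.00631·1650/(2·3.10) = 2.1260 − 1.6793 = 0.44675.
h = 0.44675² = 0.19959 m.

0.200 m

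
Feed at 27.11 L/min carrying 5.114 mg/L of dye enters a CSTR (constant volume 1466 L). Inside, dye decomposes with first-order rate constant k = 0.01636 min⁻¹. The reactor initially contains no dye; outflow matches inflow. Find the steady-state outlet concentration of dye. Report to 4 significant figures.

Species balance: V dC/dt = Q C_in − Q C − k V C.
At steady state: 0 = Q C_in − (Q + kV) C_ss, so C_ss = Q C_in/(Q + kV).
C_ss = 27.11·5.114/(27.11 + 0.01636·1466) = 138.641/51.0938 = 2.71345 mg/L.

2.713 mg/L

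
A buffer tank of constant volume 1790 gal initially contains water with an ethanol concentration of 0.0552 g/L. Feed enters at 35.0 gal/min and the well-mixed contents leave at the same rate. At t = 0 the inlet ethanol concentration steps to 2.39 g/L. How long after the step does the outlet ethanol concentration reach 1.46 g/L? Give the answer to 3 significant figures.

Transient balance on the dissolved component: V dC/dt = Q(C_in − C), so τ = V/Q = 51.143 min.
C(t) = C_in + (C₀ − C_in) e^(−t/τ). Set C = 1.46 and solve for t:
e^(−t/τ) = (C − C_in)/(C₀ − C_in) = (1.46 − 2.39)/(0.0552 − 2.39) = 0.39832
t = −τ ln(…) = 51.143 × 0.92050 = 47.077 min.

47.1 min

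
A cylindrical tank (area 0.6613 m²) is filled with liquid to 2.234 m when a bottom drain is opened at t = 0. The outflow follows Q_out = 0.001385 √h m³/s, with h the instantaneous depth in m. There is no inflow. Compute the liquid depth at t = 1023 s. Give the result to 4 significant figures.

0.1793 m

With no inflow, A dh/dt = −0.001385 √h.
Separate and integrate: 2(√h − √h₀) = −(0.001385/A) t.
√h = √2.234 − 0.001385·1023/(2·0.6613) = 1.49466 − 1.07126 = 0.423392.
h = 0.423392² = 0.179261 m.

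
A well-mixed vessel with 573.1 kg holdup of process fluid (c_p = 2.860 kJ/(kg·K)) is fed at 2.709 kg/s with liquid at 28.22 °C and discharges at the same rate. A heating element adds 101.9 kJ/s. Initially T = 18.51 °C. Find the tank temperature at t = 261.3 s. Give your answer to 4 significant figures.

34.72 °C

M c_p dT/dt = ṁ c_p (T_in − T) + Q̇.
Rearrange: dT/dt = (T_ss − T)/τ with τ = M/ṁ = 211.554 s and T_ss = T_in + Q̇/(ṁ c_p) = 41.3722 °C.
Solution: T(t) = T_ss + (T₀ − T_ss) e^(−t/τ).
T(261.3) = 41.3722 + (-22.8622)·e^(−261.3/211.554) = 41.3722 + (-22.8622)·0.290793 = 34.7241 °C.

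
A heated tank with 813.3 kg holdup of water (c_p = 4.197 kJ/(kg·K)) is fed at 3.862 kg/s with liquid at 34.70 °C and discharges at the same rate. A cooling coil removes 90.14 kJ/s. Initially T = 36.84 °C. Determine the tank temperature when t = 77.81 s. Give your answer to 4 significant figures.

34.46 °C

M c_p dT/dt = ṁ c_p (T_in − T) − Q̇.
Rearrange: dT/dt = (T_ss − T)/τ with τ = M/ṁ = 210.590 s and T_ss = T_in − Q̇/(ṁ c_p) = 29.1388 °C.
This is linear first-order; T(t) = T_ss + (T₀ − T_ss) e^(−t/τ).
T(77.81) = 29.1388 + (7.70117)·e^(−77.81/210.590) = 29.1388 + (7.70117)·0.691090 = 34.4610 °C.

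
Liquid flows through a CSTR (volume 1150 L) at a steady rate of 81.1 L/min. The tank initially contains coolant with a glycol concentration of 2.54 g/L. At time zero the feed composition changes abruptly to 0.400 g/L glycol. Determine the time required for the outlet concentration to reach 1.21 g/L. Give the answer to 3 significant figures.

Species balance: V dC/dt = Q(C_in − C) ⇒ τ = V/Q = 14.180 min.
C(t) = C_in + (C₀ − C_in) e^(−t/τ). Set C = 1.21 and solve for t:
e^(−t/τ) = (C − C_in)/(C₀ − C_in) = (1.21 − 0.400)/(2.54 − 0.400) = 0.37850
t = −τ ln(…) = 14.180 × 0.97153 = 13.776 min.

13.8 min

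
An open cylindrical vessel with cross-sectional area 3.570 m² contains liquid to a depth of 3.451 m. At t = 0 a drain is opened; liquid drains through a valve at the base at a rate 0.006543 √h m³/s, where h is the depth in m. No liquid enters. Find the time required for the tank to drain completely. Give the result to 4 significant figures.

A dh/dt = −Q_out = −0.006543 √h.
This is separable: 2 d(√h)/dt = −0.006543/A, so √h = √h₀ − (0.006543/(2A)) t.
Tank is empty when √h = 0: t_empty = 2A√h₀/0.006543.
t_empty = 2·3.570·√3.451/0.006543 = 7.14000·1.85769/0.006543 = 2027.19 s.

2027 s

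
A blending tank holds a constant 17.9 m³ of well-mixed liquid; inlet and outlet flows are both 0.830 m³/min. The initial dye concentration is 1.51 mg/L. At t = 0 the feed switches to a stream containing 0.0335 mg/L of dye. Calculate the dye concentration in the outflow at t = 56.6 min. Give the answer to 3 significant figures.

Transient balance on the dissolved component: V dC/dt = Q(C_in − C).
Rewrite as dC/dt + C/τ = C_in/τ, τ = V/Q = 21.566 min.
Integrating: C(t) = C_in + (C₀ − C_in) e^(−t/τ).
C(56.6) = 0.0335 + (1.51 − 0.0335)·e^(−56.6/21.566) = 0.0335 + (1.4765)·0.072478 = 0.14051 mg/L.

0.141 mg/L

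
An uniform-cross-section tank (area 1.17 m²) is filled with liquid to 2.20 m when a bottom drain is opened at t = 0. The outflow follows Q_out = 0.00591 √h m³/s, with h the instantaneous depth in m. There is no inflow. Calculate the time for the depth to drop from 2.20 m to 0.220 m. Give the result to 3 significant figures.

402 s

A dh/dt = −Q_out = −0.00591 √h.
Separate and integrate: 2(√h − √h₀) = −(0.00591/A) t.
t = 2A(√h₀ − √h)/0.00591 = 2·1.17·(√2.20 − √0.220)/0.00591
  = 2.3400 × (1.4832 − 0.46904) / 0.00591 = 401.56 s.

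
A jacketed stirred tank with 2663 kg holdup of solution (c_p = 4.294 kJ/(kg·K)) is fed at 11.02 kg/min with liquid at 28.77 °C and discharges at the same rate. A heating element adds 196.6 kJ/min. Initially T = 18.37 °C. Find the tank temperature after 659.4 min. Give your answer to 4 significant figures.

31.97 °C

Unsteady energy balance on the tank contents: M c_p dT/dt = ṁ c_p (T_in − T) + 196.6.
Rearrange: dT/dt = (T_ss − T)/τ with τ = M/ṁ = 241.652 min and T_ss = T_in + Q̇/(ṁ c_p) = 32.9247 °C.
Integrating: T(t) = T_ss + (T₀ − T_ss) e^(−t/τ).
T(659.4) = 32.9247 + (-14.5547)·e^(−659.4/241.652) = 32.9247 + (-14.5547)·0.0653027 = 31.9742 °C.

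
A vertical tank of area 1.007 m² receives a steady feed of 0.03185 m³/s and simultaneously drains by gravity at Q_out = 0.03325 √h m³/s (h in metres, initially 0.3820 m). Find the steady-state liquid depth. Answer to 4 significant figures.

A dh/dt = Q_in − 0.03325 √h. Steady state requires inflow = outflow:
Q_in = 0.03325 √h_ss ⇒ √h_ss = 0.03185/0.03325 = 0.957895.
h_ss = 0.957895² = 0.917562 m. (Since h₀ = 0.3820 m < h_ss, the level will rise toward this value.)

0.9176 m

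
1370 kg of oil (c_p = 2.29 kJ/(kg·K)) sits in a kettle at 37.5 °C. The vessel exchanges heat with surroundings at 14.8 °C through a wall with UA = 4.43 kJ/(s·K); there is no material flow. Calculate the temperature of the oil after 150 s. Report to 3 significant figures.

33.2 °C

M c_p dT/dt = −UA(T − T_amb).
dT/dt = (T_ss − T)/τ with T_ss = T_amb = 14.800 °C, τ = M c_p/UA = 1370·2.29/4.43 = 708.19 s.
T approaches T_ss exponentially: T(t) = T_ss + (T₀ − T_ss) e^(−t/τ).
T(150) = 14.800 + (22.700)·0.80912 = 33.167 °C.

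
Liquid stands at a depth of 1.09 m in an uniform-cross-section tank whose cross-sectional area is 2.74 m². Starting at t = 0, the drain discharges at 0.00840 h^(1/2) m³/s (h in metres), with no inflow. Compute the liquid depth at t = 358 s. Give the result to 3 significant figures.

Accumulation of liquid (constant cross-section A): A dh/dt = −0.00840 √h.
∫ h^(−1/2) dh = −(0.00840/A) ∫ dt, giving 2√h = 2√h₀ − (0.00840/A) t.
√h = √1.09 − 0.00840·358/(2·2.74) = 1.0440 − 0.54876 = 0.49527.
h = 0.49527² = 0.24529 m.

0.245 m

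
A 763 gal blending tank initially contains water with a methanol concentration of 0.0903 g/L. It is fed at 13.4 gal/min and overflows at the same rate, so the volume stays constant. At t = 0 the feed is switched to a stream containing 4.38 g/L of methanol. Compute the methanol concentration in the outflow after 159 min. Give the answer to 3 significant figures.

4.12 g/L

Species balance on the tank: V dC/dt = Q(C_in − C).
Rewrite as dC/dt + C/τ = C_in/τ, τ = V/Q = 56.940 min.
Integrating: C(t) = C_in + (C₀ − C_in) e^(−t/τ).
C(159) = 4.38 + (0.0903 − 4.38)·e^(−159/56.940) = 4.38 + (-4.2897)·0.061274 = 4.1172 g/L.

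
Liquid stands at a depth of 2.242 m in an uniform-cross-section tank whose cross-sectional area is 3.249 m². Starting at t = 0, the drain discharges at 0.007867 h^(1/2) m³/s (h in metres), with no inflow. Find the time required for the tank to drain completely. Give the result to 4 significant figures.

Accumulation of liquid (constant cross-section A): A dh/dt = −0.007867 √h.
This is separable: 2 d(√h)/dt = −0.007867/A, so √h = √h₀ − (0.007867/(2A)) t.
Set h = 0: 2√h₀ = (0.007867/A) t_empty ⇒ t_empty = 2A√h₀/0.007867.
t_empty = 2·3.249·√2.242/0.007867 = 6.49800·1.49733/0.007867 = 1236.77 s.

1237 s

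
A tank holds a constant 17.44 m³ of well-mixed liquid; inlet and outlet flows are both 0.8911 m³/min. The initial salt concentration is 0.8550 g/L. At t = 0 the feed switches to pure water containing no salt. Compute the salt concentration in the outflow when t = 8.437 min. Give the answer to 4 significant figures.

0.5556 g/L

Accumulation = in − out for the solute gives V dC/dt = Q(C_in − C).
Rewrite as dC/dt + C/τ = C_in/τ, τ = V/Q = 19.5713 min.
This is linear first-order; C(t) = C_in + (C₀ − C_in) e^(−t/τ).
C(8.437) = 0 + (0.8550 − 0)·e^(−8.437/19.5713) = 0 + (0.855000)·0.649800 = 0.555579 g/L.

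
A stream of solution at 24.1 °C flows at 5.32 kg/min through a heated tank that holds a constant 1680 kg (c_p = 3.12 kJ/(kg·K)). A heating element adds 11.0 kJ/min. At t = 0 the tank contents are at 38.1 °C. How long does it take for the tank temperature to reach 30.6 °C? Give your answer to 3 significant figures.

261 min

M c_p dT/dt = ṁ c_p (T_in − T) + Q̇.
τ = M/ṁ = 315.79 min; T_ss = T_in + Q̇/(ṁ c_p) = 24.763 °C.
T(t) = T_ss + (T₀ − T_ss) e^(−t/τ). Set T = 30.6:
e^(−t/τ) = (30.6 − 24.763)/(38.1 − 24.763) = 0.43767
t = −315.79 · ln(0.43767) = 260.94 min.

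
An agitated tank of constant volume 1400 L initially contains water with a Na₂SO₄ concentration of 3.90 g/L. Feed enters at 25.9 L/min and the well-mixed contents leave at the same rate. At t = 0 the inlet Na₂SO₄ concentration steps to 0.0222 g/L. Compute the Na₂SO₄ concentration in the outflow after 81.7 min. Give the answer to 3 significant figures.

Mass balance on the solute (V constant): V dC/dt = Q(C_in − C).
So dC/dt = (C_in − C)/τ with τ = V/Q = 1400/25.9 = 54.054 min.
Integrating: C(t) = C_in + (C₀ − C_in) e^(−t/τ).
C(81.7) = 0.0222 + (3.90 − 0.0222)·e^(−81.7/54.054) = 0.0222 + (3.8778)·0.22059 = 0.87760 g/L.

0.878 g/L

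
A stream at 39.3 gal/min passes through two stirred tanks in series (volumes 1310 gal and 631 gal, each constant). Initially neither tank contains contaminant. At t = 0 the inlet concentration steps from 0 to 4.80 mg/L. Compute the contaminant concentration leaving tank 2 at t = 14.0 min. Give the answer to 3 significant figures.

0.580 mg/L

Each tank obeys Vᵢ dCᵢ/dt = Q(Cᵢ₋₁ − Cᵢ), so τᵢ = Vᵢ/Q.
τ₁ = 1310/39.3 = 33.333 min; τ₂ = 631/39.3 = 16.056 min.
Tank 1: C₁ = C_in(1 − e^(−t/τ₁)). Tank 2 (τ₁ ≠ τ₂): C₂ = C_in[1 − (τ₁ e^(−t/τ₁) − τ₂ e^(−t/τ₂))/(τ₁ − τ₂)].
At t = 14.0: e^(−t/τ₁) = 0.65705, e^(−t/τ₂) = 0.41814.
C₂ = 4.80·[1 − (33.333·0.65705 − 16.056·0.41814)/(17.277)] = 4.80·0.12093 = 0.58047 mg/L.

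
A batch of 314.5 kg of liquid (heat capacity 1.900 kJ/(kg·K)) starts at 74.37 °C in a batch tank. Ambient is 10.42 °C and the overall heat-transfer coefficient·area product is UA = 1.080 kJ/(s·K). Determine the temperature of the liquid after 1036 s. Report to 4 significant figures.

M c_p dT/dt = −UA(T − T_amb).
dT/dt = (T_ss − T)/τ with T_ss = T_amb = 10.4200 °C, τ = M c_p/UA = 314.5·1.900/1.080 = 553.287 s.
Solution: T(t) = T_ss + (T₀ − T_ss) e^(−t/τ).
T(1036) = 10.4200 + (63.9500)·0.153747 = 20.2521 °C.

20.25 °C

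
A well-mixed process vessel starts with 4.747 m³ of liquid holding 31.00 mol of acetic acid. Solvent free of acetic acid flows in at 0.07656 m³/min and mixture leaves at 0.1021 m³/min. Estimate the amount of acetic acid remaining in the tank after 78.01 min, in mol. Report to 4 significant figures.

3.520 mol

Let m(t) be the amount of acetic acid. Volume: V(t) = V₀ + (Q_in − Q_out) t = 4.747 − 0.0255400 t; V(78.01) = 2.75462 m³.
Solute balance: dm/dt = 0 − Q_out C = −Q_out m/V(t).
Separate: dm/m = −Q_out dt/V(t) ⇒ ln(m/m₀) = −(Q_out/(Q_in−Q_out)) ln(V/V₀).
m = m₀ (V₀/V)^(Q_out/(Q_in−Q_out)) = 31.00 × (4.747/2.75462)^(-3.99765) = 3.51957 mol.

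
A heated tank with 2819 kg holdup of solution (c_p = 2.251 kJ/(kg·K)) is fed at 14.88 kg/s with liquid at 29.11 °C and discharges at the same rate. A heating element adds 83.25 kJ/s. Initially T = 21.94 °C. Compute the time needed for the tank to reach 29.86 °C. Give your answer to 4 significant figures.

M c_p dT/dt = ṁ c_p (T_in − T) + Q̇.
τ = M/ṁ = 189.449 s; T_ss = T_in + Q̇/(ṁ c_p) = 31.5955 °C.
T(t) = T_ss + (T₀ − T_ss) e^(−t/τ). Set T = 29.86:
e^(−t/τ) = (29.86 − 31.5955)/(21.94 − 31.5955) = 0.179738
t = −189.449 · ln(0.179738) = 325.142 s.

325.1 s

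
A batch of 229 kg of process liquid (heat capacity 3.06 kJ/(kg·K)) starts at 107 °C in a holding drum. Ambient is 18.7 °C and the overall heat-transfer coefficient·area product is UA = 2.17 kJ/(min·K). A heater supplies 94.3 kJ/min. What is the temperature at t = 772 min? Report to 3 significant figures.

M c_p dT/dt = −UA(T − T_amb) + Q̇.
dT/dt = (T_ss − T)/τ with T_ss = T_amb + Q̇/UA = 18.7 + 94.3/2.17 = 62.156 °C, τ = M c_p/UA = 229·3.06/2.17 = 322.92 min.
This is linear first-order; T(t) = T_ss + (T₀ − T_ss) e^(−t/τ).
T(772) = 62.156 + (44.844)·0.091568 = 66.262 °C.

66.3 °C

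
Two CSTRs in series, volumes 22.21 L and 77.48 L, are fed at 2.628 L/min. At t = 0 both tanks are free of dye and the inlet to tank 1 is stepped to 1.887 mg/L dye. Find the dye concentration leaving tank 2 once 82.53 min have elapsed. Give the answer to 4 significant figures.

1.726 mg/L

Species balance on tank i: dCᵢ/dt = (Cᵢ₋₁ − Cᵢ)/τᵢ with τᵢ = Vᵢ/Q.
τ₁ = 22.21/2.628 = 8.45129 min; τ₂ = 77.48/2.628 = 29.4825 min.
Solving the cascade with C₁(0)=C₂(0)=0 gives C₂(t) = C_in[1 − (τ₁ e^(−t/τ₁) − τ₂ e^(−t/τ₂))/(τ₁ − τ₂)].
At t = 82.53: e^(−t/τ₁) = 5.74056e-05, e^(−t/τ₂) = 0.0608534.
C₂ = 1.887·[1 − (8.45129·5.74056e-05 − 29.4825·0.0608534)/(-21.0312)] = 1.887·0.914716 = 1.72607 mg/L.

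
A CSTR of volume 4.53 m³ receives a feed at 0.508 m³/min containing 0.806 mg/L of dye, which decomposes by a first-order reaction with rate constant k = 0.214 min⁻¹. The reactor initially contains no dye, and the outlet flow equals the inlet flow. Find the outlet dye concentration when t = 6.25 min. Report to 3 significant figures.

Accumulation = in − out − consumed: V dC/dt = Q C_in − Q C − k V C.
This is linear with rate a = Q/V + k = 0.32614 min⁻¹.
C_ss = Q C_in/(Q + kV) = 0.27714 mg/L; C(t) = C_ss + (C₀ − C_ss) e^(−a t).
C(6.25) = 0.27714 + (-0.27714)·e^(−0.32614·6.25) = 0.27714 + (-0.27714)·0.13024 = 0.24104 mg/L.

0.241 mg/L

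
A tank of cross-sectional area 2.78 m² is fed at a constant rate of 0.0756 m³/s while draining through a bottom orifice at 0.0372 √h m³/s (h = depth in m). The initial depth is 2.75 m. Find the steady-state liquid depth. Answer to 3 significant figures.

4.13 m

Mass balance (ρ constant): A dh/dt = Q_in − 0.0372 √h. At steady state dh/dt = 0:
Q_in = 0.0372 √h_ss ⇒ √h_ss = 0.0756/0.0372 = 2.0323.
h_ss = 2.0323² = 4.1301 m. (Since h₀ = 2.75 m < h_ss, the level will rise toward this value.)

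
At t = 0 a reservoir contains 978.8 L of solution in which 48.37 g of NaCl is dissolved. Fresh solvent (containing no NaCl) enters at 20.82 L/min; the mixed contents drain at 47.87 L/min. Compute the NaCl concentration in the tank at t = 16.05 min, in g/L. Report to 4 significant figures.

0.03147 g/L

Total volume: dV/dt = Q_in − Q_out = -27.0500 L/min, so V(t) = 978.8 − 27.0500 t and V(16.05) = 544.648 L.
Solute balance: dm/dt = 0 − Q_out C = −Q_out m/V(t).
dm/m = −Q_out dt/(V₀ − 27.0500 t); integrating gives ln(m/m₀) = −(Q_out/(Q_in−Q_out)) ln(V/V₀).
m = m₀ (V₀/V)^(Q_out/(Q_in−Q_out)) = 48.37 × (978.8/544.648)^(-1.76969) = 17.1416 g.
C = m/V = 17.1416/544.648 = 0.0314729 g/L.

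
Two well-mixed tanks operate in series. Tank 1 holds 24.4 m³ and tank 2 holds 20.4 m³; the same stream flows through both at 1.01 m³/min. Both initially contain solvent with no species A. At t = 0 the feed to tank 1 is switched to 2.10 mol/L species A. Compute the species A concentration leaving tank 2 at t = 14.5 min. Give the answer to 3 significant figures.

Time constants: τᵢ = Vᵢ/Q for each well-mixed tank.
τ₁ = 24.4/1.01 = 24.158 min; τ₂ = 20.4/1.01 = 20.198 min.
Tank 1: C₁ = C_in(1 − e^(−t/τ₁)). Tank 2 (τ₁ ≠ τ₂): C₂ = C_in[1 − (τ₁ e^(−t/τ₁) − τ₂ e^(−t/τ₂))/(τ₁ − τ₂)].
At t = 14.5: e^(−t/τ₁) = 0.54870, e^(−t/τ₂) = 0.48778.
C₂ = 2.10·[1 − (24.158·0.54870 − 20.198·0.48778)/(3.9604)] = 2.10·0.14061 = 0.29528 mol/L.

0.295 mol/L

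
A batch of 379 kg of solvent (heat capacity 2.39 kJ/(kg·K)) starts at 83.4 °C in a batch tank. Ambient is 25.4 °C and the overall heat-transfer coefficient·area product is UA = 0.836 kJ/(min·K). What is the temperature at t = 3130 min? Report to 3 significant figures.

28.6 °C

M c_p dT/dt = −UA(T − T_amb).
dT/dt = (T_ss − T)/τ with T_ss = T_amb = 25.400 °C, τ = M c_p/UA = 379·2.39/0.836 = 1083.5 min.
Integrating: T(t) = T_ss + (T₀ − T_ss) e^(−t/τ).
T(3130) = 25.400 + (58.000)·0.055644 = 28.627 °C.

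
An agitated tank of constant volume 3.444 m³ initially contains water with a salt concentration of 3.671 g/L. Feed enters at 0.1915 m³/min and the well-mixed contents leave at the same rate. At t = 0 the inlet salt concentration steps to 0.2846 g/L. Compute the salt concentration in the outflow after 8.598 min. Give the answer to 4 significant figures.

2.384 g/L

Unsteady species balance (constant V, well mixed): V dC/dt = Q(C_in − C).
Rewrite as dC/dt + C/τ = C_in/τ, τ = V/Q = 17.9843 min.
This is linear first-order; C(t) = C_in + (C₀ − C_in) e^(−t/τ).
C(8.598) = 0.2846 + (3.671 − 0.2846)·e^(−8.598/17.9843) = 0.2846 + (3.38640)·0.619971 = 2.38407 g/L.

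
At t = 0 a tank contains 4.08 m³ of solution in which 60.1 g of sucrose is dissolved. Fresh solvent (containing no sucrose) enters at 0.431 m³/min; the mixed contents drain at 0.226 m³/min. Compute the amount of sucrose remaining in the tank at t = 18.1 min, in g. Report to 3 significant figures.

Let m(t) be the amount of sucrose. Volume: V(t) = V₀ + (Q_in − Q_out) t = 4.08 + 0.20500 t; V(18.1) = 7.7905 m³.
Species balance (pure solvent in): dm/dt = −Q_out · m/V(t).
dm/m = −Q_out dt/(V₀ + 0.20500 t); integrating gives ln(m/m₀) = −(Q_out/(Q_in−Q_out)) ln(V/V₀).
m = m₀ (V₀/V)^(Q_out/(Q_in−Q_out)) = 60.1 × (4.08/7.7905)^(1.1024) = 29.457 g.

29.5 g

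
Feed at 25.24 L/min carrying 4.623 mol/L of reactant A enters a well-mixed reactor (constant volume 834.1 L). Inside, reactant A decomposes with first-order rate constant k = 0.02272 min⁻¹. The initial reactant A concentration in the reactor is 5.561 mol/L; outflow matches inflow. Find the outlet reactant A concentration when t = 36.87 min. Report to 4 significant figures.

Species balance: V dC/dt = Q C_in − Q C − k V C.
This is linear with rate a = Q/V + k = 0.0529802 min⁻¹.
C_ss = Q C_in/(Q + kV) = 2.64047 mol/L; C(t) = C_ss + (C₀ − C_ss) e^(−a t).
C(36.87) = 2.64047 + (2.92053)·e^(−0.0529802·36.87) = 2.64047 + (2.92053)·0.141794 = 3.05459 mol/L.

3.055 mol/L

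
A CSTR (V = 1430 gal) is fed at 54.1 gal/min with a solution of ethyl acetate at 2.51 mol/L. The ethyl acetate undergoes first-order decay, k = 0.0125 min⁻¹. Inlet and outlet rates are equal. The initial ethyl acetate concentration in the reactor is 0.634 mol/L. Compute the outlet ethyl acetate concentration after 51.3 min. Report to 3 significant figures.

1.79 mol/L

Species balance: V dC/dt = Q C_in − Q C − k V C.
dC/dt = (Q/V) C_in − (Q/V + k) C; effective rate a = Q/V + k = 0.037832 + 0.0125 = 0.050332 min⁻¹.
C_ss = Q C_in/(Q + kV) = 1.8866 mol/L; C(t) = C_ss + (C₀ − C_ss) e^(−a t).
C(51.3) = 1.8866 + (-1.2526)·e^(−0.050332·51.3) = 1.8866 + (-1.2526)·0.075620 = 1.7919 mol/L.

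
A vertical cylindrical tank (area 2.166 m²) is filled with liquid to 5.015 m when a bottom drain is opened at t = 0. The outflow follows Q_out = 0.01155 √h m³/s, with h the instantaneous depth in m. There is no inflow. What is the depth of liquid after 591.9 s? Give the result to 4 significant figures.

0.4373 m

Volume balance on the tank: A dh/dt = −0.01155 √h.
This is separable: 2 d(√h)/dt = −0.01155/A, so √h = √h₀ − (0.01155/(2A)) t.
√h = √5.015 − 0.01155·591.9/(2·2.166) = 2.23942 − 1.57813 = 0.661293.
h = 0.661293² = 0.437308 m.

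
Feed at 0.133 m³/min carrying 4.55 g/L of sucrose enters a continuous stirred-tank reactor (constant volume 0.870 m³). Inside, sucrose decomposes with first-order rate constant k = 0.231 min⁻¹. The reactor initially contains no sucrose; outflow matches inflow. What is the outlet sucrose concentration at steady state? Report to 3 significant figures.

Accumulation = in − out − consumed: V dC/dt = Q C_in − Q C − k V C.
Steady state (dC/dt = 0): C_ss = Q C_in/(Q + kV) = C_in/(1 + kV/Q).
C_ss = 0.133·4.55/(0.133 + 0.231·0.870) = 0.60515/0.33397 = 1.8120 g/L.

1.81 g/L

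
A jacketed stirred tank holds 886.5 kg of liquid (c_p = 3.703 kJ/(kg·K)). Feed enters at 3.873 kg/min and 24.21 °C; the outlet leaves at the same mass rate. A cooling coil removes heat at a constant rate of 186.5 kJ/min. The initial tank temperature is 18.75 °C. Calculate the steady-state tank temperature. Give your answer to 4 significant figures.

11.21 °C

Energy balance: M c_p dT/dt = ṁ c_p (T_in − T) − 186.5.
At steady state dT/dt = 0 ⇒ T_ss = T_in − Q̇/(ṁ c_p) = 24.21 − 186.5/(3.873·3.703) = 11.2060 °C.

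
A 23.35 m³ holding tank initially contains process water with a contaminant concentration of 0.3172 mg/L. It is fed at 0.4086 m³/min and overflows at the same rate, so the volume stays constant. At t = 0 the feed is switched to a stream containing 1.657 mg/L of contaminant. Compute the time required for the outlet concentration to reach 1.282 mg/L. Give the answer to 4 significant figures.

Unsteady species balance (constant V, well mixed): V dC/dt = Q(C_in − C), so τ = V/Q = 57.1464 min.
C(t) = C_in + (C₀ − C_in) e^(−t/τ). Set C = 1.282 and solve for t:
e^(−t/τ) = (C − C_in)/(C₀ − C_in) = (1.282 − 1.657)/(0.3172 − 1.657) = 0.279893
t = −τ ln(…) = 57.1464 × 1.27335 = 72.7673 min.

72.77 min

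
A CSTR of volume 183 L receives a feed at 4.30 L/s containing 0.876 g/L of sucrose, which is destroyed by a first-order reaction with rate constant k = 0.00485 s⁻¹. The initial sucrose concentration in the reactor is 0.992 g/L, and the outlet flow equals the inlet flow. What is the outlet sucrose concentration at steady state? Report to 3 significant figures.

0.726 g/L

V dC/dt = Q(C_in − C) − k V C.
Steady state (dC/dt = 0): C_ss = Q C_in/(Q + kV) = C_in/(1 + kV/Q).
C_ss = 4.30·0.876/(4.30 + 0.00485·183) = 3.7668/5.1875 = 0.72612 g/L.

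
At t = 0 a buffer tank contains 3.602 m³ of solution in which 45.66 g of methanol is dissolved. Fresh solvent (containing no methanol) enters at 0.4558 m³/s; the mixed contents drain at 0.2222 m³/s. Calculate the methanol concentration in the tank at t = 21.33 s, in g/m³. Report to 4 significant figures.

Let m(t) be the amount of methanol. Volume: V(t) = V₀ + (Q_in − Q_out) t = 3.602 + 0.233600 t; V(21.33) = 8.58469 m³.
No methanol enters, so dm/dt = −Q_out · (m/V).
dm/m = −Q_out dt/(V₀ + 0.233600 t); integrating gives ln(m/m₀) = −(Q_out/(Q_in−Q_out)) ln(V/V₀).
m = m₀ (V₀/V)^(Q_out/(Q_in−Q_out)) = 45.66 × (3.602/8.58469)^(0.951199) = 19.9877 g.
C = m/V = 19.9877/8.58469 = 2.32829 g/m³.

2.328 g/m³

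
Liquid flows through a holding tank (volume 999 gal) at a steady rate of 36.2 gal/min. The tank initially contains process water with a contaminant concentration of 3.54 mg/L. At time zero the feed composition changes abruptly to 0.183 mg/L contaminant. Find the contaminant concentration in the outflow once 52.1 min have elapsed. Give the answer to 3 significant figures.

Accumulation = in − out for the solute gives V dC/dt = Q(C_in − C).
Rewrite as dC/dt + C/τ = C_in/τ, τ = V/Q = 27.597 min.
C approaches C_in exponentially: C(t) = C_in + (C₀ − C_in) e^(−t/τ).
C(52.1) = 0.183 + (3.54 − 0.183)·e^(−52.1/27.597) = 0.183 + (3.3570)·0.15139 = 0.69121 mg/L.

0.691 mg/L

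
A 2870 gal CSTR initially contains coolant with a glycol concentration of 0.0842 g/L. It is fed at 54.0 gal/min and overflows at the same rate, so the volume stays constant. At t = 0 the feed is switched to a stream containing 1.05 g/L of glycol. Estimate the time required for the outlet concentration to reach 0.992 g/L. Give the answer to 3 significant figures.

149 min

Unsteady species balance (constant V, well mixed): V dC/dt = Q(C_in − C), so τ = V/Q = 53.148 min.
C(t) = C_in + (C₀ − C_in) e^(−t/τ). Set C = 0.992 and solve for t:
e^(−t/τ) = (C − C_in)/(C₀ − C_in) = (0.992 − 1.05)/(0.0842 − 1.05) = 0.060054
t = −τ ln(…) = 53.148 × 2.8125 = 149.48 min.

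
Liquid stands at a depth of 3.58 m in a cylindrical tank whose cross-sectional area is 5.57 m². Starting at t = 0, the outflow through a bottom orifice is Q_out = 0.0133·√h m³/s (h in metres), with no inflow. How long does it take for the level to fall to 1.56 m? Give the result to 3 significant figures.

539 s

Mass balance (ρ constant): A dh/dt = −0.0133 √h.
∫ h^(−1/2) dh = −(0.0133/A) ∫ dt, giving 2√h = 2√h₀ − (0.0133/A) t.
t = 2A(√h₀ − √h)/0.0133 = 2·5.57·(√3.58 − √1.56)/0.0133
  = 11.140 × (1.8921 − 1.2490) / 0.0133 = 538.65 s.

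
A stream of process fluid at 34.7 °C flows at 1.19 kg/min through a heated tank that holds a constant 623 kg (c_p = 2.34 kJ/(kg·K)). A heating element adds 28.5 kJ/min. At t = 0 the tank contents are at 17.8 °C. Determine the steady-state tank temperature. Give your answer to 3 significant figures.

44.9 °C

M c_p dT/dt = ṁ c_p (T_in − T) + Q̇.
At steady state dT/dt = 0 ⇒ T_ss = T_in + Q̇/(ṁ c_p) = 34.7 + 28.5/(1.19·2.34) = 44.935 °C.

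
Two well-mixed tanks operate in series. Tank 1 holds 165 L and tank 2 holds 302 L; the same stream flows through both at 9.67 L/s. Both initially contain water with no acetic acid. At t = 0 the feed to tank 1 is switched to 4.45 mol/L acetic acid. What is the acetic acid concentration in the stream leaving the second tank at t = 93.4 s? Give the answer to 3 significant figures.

3.98 mol/L

Species balance on tank i: dCᵢ/dt = (Cᵢ₋₁ − Cᵢ)/τᵢ with τᵢ = Vᵢ/Q.
τ₁ = 165/9.67 = 17.063 s; τ₂ = 302/9.67 = 31.231 s.
Solving the cascade with C₁(0)=C₂(0)=0 gives C₂(t) = C_in[1 − (τ₁ e^(−t/τ₁) − τ₂ e^(−t/τ₂))/(τ₁ − τ₂)].
At t = 93.4: e^(−t/τ₁) = 0.0041952, e^(−t/τ₂) = 0.050254.
C₂ = 4.45·[1 − (17.063·0.0041952 − 31.231·0.050254)/(-14.168)] = 4.45·0.89427 = 3.9795 mol/L.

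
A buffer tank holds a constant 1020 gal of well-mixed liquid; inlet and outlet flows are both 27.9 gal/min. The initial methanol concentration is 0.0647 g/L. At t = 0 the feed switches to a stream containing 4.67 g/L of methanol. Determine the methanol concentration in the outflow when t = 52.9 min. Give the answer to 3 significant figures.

Mass balance on the solute (V constant): V dC/dt = Q(C_in − C).
Time constant τ = V/Q = 1020/27.9 = 36.559 min.
Integrating: C(t) = C_in + (C₀ − C_in) e^(−t/τ).
C(52.9) = 4.67 + (0.0647 − 4.67)·e^(−52.9/36.559) = 4.67 + (-4.6053)·0.23528 = 3.5865 g/L.

3.59 g/L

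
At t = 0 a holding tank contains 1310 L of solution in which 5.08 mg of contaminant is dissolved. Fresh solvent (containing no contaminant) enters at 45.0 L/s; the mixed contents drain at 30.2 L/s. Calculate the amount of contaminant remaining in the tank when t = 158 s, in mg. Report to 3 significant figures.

Total volume: dV/dt = Q_in − Q_out = 14.800 L/s, so V(t) = 1310 + 14.800 t and V(158) = 3648.4 L.
Species balance (pure solvent in): dm/dt = −Q_out · m/V(t).
Separate: dm/m = −Q_out dt/V(t) ⇒ ln(m/m₀) = −(Q_out/(Q_in−Q_out)) ln(V/V₀).
m = m₀ (V₀/V)^(Q_out/(Q_in−Q_out)) = 5.08 × (1310/3648.4)^(2.0405) = 0.62830 mg.

0.628 mg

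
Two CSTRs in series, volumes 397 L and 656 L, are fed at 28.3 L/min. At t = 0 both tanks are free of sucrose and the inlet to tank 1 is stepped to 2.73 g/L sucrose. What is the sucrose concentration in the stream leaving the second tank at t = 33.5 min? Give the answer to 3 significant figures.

1.48 g/L

Each tank obeys Vᵢ dCᵢ/dt = Q(Cᵢ₋₁ − Cᵢ), so τᵢ = Vᵢ/Q.
τ₁ = 397/28.3 = 14.028 min; τ₂ = 656/28.3 = 23.180 min.
Solving the cascade with C₁(0)=C₂(0)=0 gives C₂(t) = C_in[1 − (τ₁ e^(−t/τ₁) − τ₂ e^(−t/τ₂))/(τ₁ − τ₂)].
At t = 33.5: e^(−t/τ₁) = 0.091810, e^(−t/τ₂) = 0.23570.
C₂ = 2.73·[1 − (14.028·0.091810 − 23.180·0.23570)/(-9.1519)] = 2.73·0.54374 = 1.4844 g/L.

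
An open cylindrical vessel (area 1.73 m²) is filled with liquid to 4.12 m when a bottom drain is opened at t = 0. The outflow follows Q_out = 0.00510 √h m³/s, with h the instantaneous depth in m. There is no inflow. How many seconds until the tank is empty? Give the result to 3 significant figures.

1380 s

Unsteady balance on liquid volume: A dh/dt = −0.00510 √h.
This is separable: 2 d(√h)/dt = −0.00510/A, so √h = √h₀ − (0.00510/(2A)) t.
Set h = 0: 2√h₀ = (0.00510/A) t_empty ⇒ t_empty = 2A√h₀/0.00510.
t_empty = 2·1.73·√4.12/0.00510 = 3.4600·2.0298/0.00510 = 1377.1 s.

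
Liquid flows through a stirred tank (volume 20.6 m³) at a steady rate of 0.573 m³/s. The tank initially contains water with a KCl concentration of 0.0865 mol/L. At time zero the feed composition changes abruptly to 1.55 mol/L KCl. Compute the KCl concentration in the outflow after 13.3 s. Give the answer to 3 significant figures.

0.539 mol/L

Species balance on the tank: V dC/dt = Q(C_in − C).
Rewrite as dC/dt + C/τ = C_in/τ, τ = V/Q = 35.951 s.
Solution: C(t) = C_in + (C₀ − C_in) e^(−t/τ).
C(13.3) = 1.55 + (0.0865 − 1.55)·e^(−13.3/35.951) = 1.55 + (-1.4635)·0.69077 = 0.53906 mol/L.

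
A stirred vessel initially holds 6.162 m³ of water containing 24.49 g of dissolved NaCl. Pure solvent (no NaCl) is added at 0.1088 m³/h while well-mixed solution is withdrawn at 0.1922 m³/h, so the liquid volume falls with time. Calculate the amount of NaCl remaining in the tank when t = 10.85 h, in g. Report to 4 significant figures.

Let m(t) be the amount of NaCl. Volume: V(t) = V₀ + (Q_in − Q_out) t = 6.162 − 0.0834000 t; V(10.85) = 5.25711 m³.
Solute balance: dm/dt = 0 − Q_out C = −Q_out m/V(t).
Separate: dm/m = −Q_out dt/V(t) ⇒ ln(m/m₀) = −(Q_out/(Q_in−Q_out)) ln(V/V₀).
m = m₀ (V₀/V)^(Q_out/(Q_in−Q_out)) = 24.49 × (6.162/5.25711)^(-2.30456) = 16.9837 g.

16.98 g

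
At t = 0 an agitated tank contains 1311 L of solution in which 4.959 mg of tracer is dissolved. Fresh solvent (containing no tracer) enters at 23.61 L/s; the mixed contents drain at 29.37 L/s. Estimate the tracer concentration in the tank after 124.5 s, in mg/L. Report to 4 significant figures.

Total volume: dV/dt = Q_in − Q_out = -5.76000 L/s, so V(t) = 1311 − 5.76000 t and V(124.5) = 593.880 L.
Species balance (pure solvent in): dm/dt = −Q_out · m/V(t).
dm/m = −Q_out dt/(V₀ − 5.76000 t); integrating gives ln(m/m₀) = −(Q_out/(Q_in−Q_out)) ln(V/V₀).
m = m₀ (V₀/V)^(Q_out/(Q_in−Q_out)) = 4.959 × (1311/593.880)^(-5.09896) = 0.0874665 mg.
C = m/V = 0.0874665/593.880 = 0.000147280 mg/L.

0.0001473 mg/L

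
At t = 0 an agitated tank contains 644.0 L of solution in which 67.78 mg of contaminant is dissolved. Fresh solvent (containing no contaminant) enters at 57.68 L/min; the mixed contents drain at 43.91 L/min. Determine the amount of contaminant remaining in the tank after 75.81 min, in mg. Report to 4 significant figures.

Total volume: dV/dt = Q_in − Q_out = 13.7700 L/min, so V(t) = 644.0 + 13.7700 t and V(75.81) = 1687.90 L.
Species balance (pure solvent in): dm/dt = −Q_out · m/V(t).
Separate: dm/m = −Q_out dt/V(t) ⇒ ln(m/m₀) = −(Q_out/(Q_in−Q_out)) ln(V/V₀).
m = m₀ (V₀/V)^(Q_out/(Q_in−Q_out)) = 67.78 × (644.0/1687.90)^(3.18882) = 3.13837 mg.

3.138 mg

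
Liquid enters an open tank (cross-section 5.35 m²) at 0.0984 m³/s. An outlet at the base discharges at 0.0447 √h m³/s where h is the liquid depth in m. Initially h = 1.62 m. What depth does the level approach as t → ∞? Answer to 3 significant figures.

4.85 m

Volume balance on the tank: A dh/dt = Q_in − 0.0447 √h. At steady state dh/dt = 0:
Q_in = 0.0447 √h_ss ⇒ √h_ss = 0.0984/0.0447 = 2.2013.
h_ss = 2.2013² = 4.8459 m. (Since h₀ = 1.62 m < h_ss, the level will rise toward this value.)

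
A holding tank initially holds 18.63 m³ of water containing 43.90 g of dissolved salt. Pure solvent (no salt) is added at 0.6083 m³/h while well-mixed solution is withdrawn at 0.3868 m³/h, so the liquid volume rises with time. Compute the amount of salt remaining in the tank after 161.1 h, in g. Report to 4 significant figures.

6.776 g

Total volume: dV/dt = Q_in − Q_out = 0.221500 m³/h, so V(t) = 18.63 + 0.221500 t and V(161.1) = 54.3136 m³.
Species balance (pure solvent in): dm/dt = −Q_out · m/V(t).
dm/m = −Q_out dt/(V₀ + 0.221500 t); integrating gives ln(m/m₀) = −(Q_out/(Q_in−Q_out)) ln(V/V₀).
m = m₀ (V₀/V)^(Q_out/(Q_in−Q_out)) = 43.90 × (18.63/54.3136)^(1.74628) = 6.77606 g.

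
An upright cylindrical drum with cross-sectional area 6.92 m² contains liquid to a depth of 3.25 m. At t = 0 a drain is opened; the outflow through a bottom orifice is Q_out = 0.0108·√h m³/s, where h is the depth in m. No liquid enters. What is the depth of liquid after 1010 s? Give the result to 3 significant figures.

1.03 m

With no inflow, A dh/dt = −0.0108 √h.
∫ h^(−1/2) dh = −(0.0108/A) ∫ dt, giving 2√h = 2√h₀ − (0.0108/A) t.
√h = √3.25 − 0.0108·1010/(2·6.92) = 1.8028 − 0.78815 = 1.0146.
h = 1.0146² = 1.0295 m.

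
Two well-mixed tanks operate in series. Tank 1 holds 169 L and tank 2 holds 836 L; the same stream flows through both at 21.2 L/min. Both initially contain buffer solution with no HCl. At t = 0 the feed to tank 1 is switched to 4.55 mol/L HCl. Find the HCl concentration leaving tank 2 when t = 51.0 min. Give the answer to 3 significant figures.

2.99 mol/L

Time constants: τᵢ = Vᵢ/Q for each well-mixed tank.
τ₁ = 169/21.2 = 7.9717 min; τ₂ = 836/21.2 = 39.434 min.
Tank 1: C₁ = C_in(1 − e^(−t/τ₁)). Tank 2 (τ₁ ≠ τ₂): C₂ = C_in[1 − (τ₁ e^(−t/τ₁) − τ₂ e^(−t/τ₂))/(τ₁ − τ₂)].
At t = 51.0: e^(−t/τ₁) = 0.0016655, e^(−t/τ₂) = 0.27436.
C₂ = 4.55·[1 − (7.9717·0.0016655 − 39.434·0.27436)/(-31.462)] = 4.55·0.65654 = 2.9873 mol/L.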